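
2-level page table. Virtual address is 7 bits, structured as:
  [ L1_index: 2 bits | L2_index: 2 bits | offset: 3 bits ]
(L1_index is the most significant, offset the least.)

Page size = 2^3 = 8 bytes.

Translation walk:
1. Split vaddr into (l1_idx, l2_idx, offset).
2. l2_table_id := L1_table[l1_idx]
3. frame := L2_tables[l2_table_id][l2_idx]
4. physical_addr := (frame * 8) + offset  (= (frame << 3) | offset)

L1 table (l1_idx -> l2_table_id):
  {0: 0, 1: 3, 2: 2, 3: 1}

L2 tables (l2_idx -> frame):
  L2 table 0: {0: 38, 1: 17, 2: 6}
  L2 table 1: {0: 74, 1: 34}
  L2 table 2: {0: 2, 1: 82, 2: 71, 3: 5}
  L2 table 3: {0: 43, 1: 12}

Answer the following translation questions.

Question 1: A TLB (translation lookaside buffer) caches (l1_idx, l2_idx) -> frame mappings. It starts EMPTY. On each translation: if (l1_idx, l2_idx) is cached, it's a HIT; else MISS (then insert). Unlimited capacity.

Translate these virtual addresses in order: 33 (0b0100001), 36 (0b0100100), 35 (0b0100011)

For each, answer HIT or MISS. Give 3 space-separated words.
vaddr=33: (1,0) not in TLB -> MISS, insert
vaddr=36: (1,0) in TLB -> HIT
vaddr=35: (1,0) in TLB -> HIT

Answer: MISS HIT HIT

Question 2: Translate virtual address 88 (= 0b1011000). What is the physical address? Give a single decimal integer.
Answer: 40

Derivation:
vaddr = 88 = 0b1011000
Split: l1_idx=2, l2_idx=3, offset=0
L1[2] = 2
L2[2][3] = 5
paddr = 5 * 8 + 0 = 40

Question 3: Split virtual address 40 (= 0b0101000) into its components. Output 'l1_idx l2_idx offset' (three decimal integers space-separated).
vaddr = 40 = 0b0101000
  top 2 bits -> l1_idx = 1
  next 2 bits -> l2_idx = 1
  bottom 3 bits -> offset = 0

Answer: 1 1 0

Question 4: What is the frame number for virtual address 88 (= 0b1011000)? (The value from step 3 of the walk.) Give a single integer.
Answer: 5

Derivation:
vaddr = 88: l1_idx=2, l2_idx=3
L1[2] = 2; L2[2][3] = 5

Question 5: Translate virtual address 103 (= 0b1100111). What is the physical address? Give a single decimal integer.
Answer: 599

Derivation:
vaddr = 103 = 0b1100111
Split: l1_idx=3, l2_idx=0, offset=7
L1[3] = 1
L2[1][0] = 74
paddr = 74 * 8 + 7 = 599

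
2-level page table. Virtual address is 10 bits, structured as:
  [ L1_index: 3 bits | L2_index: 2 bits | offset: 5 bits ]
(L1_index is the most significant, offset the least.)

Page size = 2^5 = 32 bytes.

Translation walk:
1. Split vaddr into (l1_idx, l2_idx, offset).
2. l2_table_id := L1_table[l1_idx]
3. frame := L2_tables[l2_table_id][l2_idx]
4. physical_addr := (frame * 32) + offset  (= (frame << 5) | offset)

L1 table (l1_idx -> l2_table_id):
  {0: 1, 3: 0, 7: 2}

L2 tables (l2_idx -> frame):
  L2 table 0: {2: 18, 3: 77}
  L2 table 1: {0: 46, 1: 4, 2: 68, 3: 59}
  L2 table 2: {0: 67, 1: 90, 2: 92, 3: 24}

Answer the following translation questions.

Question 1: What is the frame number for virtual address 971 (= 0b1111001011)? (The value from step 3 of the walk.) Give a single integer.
vaddr = 971: l1_idx=7, l2_idx=2
L1[7] = 2; L2[2][2] = 92

Answer: 92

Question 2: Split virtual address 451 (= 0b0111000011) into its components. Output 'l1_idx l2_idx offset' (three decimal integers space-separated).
Answer: 3 2 3

Derivation:
vaddr = 451 = 0b0111000011
  top 3 bits -> l1_idx = 3
  next 2 bits -> l2_idx = 2
  bottom 5 bits -> offset = 3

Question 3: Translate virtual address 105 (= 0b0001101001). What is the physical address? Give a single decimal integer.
vaddr = 105 = 0b0001101001
Split: l1_idx=0, l2_idx=3, offset=9
L1[0] = 1
L2[1][3] = 59
paddr = 59 * 32 + 9 = 1897

Answer: 1897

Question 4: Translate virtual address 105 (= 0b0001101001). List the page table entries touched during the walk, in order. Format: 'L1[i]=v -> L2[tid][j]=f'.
vaddr = 105 = 0b0001101001
Split: l1_idx=0, l2_idx=3, offset=9

Answer: L1[0]=1 -> L2[1][3]=59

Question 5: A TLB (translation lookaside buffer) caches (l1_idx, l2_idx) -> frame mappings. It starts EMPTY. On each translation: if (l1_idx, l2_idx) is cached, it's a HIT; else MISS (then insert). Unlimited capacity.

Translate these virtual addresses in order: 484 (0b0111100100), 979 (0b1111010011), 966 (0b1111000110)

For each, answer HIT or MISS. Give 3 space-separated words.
Answer: MISS MISS HIT

Derivation:
vaddr=484: (3,3) not in TLB -> MISS, insert
vaddr=979: (7,2) not in TLB -> MISS, insert
vaddr=966: (7,2) in TLB -> HIT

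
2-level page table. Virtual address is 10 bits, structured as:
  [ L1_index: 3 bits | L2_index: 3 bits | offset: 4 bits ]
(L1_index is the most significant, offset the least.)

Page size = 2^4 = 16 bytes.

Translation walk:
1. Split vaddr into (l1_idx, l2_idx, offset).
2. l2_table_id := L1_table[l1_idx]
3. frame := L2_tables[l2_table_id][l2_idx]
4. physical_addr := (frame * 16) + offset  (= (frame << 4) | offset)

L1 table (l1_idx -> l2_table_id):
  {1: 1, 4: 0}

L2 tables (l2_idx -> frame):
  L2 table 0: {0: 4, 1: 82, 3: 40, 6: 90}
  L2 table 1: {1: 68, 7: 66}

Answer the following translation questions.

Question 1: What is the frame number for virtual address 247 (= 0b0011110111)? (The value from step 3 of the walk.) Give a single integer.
Answer: 66

Derivation:
vaddr = 247: l1_idx=1, l2_idx=7
L1[1] = 1; L2[1][7] = 66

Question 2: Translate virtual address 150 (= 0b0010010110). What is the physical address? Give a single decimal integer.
vaddr = 150 = 0b0010010110
Split: l1_idx=1, l2_idx=1, offset=6
L1[1] = 1
L2[1][1] = 68
paddr = 68 * 16 + 6 = 1094

Answer: 1094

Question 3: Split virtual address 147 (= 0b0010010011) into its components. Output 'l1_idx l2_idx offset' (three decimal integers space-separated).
vaddr = 147 = 0b0010010011
  top 3 bits -> l1_idx = 1
  next 3 bits -> l2_idx = 1
  bottom 4 bits -> offset = 3

Answer: 1 1 3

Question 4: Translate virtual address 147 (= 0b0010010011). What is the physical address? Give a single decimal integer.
Answer: 1091

Derivation:
vaddr = 147 = 0b0010010011
Split: l1_idx=1, l2_idx=1, offset=3
L1[1] = 1
L2[1][1] = 68
paddr = 68 * 16 + 3 = 1091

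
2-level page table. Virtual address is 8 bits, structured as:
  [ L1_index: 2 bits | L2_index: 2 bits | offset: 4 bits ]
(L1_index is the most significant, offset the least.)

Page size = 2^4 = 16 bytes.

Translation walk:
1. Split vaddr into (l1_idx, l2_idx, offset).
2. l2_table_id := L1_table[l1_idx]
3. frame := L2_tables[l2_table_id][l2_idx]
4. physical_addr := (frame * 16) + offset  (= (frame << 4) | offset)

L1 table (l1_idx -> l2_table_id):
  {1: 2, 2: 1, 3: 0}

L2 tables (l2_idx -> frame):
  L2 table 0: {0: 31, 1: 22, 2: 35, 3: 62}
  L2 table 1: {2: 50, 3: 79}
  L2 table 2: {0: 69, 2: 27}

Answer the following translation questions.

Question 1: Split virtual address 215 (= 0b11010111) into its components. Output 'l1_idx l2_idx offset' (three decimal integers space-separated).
vaddr = 215 = 0b11010111
  top 2 bits -> l1_idx = 3
  next 2 bits -> l2_idx = 1
  bottom 4 bits -> offset = 7

Answer: 3 1 7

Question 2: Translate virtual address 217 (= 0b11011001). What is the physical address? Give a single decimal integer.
Answer: 361

Derivation:
vaddr = 217 = 0b11011001
Split: l1_idx=3, l2_idx=1, offset=9
L1[3] = 0
L2[0][1] = 22
paddr = 22 * 16 + 9 = 361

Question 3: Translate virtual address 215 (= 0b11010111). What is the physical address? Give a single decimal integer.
Answer: 359

Derivation:
vaddr = 215 = 0b11010111
Split: l1_idx=3, l2_idx=1, offset=7
L1[3] = 0
L2[0][1] = 22
paddr = 22 * 16 + 7 = 359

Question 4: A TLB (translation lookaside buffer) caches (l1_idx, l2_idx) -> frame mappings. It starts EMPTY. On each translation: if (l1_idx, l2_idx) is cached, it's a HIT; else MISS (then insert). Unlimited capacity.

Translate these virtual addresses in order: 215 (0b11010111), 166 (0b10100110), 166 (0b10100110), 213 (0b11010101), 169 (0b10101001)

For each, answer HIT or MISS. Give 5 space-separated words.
Answer: MISS MISS HIT HIT HIT

Derivation:
vaddr=215: (3,1) not in TLB -> MISS, insert
vaddr=166: (2,2) not in TLB -> MISS, insert
vaddr=166: (2,2) in TLB -> HIT
vaddr=213: (3,1) in TLB -> HIT
vaddr=169: (2,2) in TLB -> HIT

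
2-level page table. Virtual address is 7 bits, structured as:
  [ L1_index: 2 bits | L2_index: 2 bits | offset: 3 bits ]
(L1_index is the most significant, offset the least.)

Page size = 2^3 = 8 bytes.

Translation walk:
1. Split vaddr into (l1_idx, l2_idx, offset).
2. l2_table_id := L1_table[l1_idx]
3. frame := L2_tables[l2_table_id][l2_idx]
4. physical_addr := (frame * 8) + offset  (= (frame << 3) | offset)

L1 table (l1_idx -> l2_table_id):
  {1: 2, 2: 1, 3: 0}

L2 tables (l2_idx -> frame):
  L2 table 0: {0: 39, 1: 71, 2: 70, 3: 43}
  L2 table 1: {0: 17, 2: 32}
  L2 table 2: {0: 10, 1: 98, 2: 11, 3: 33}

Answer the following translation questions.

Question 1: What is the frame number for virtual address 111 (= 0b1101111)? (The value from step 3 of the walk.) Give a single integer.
Answer: 71

Derivation:
vaddr = 111: l1_idx=3, l2_idx=1
L1[3] = 0; L2[0][1] = 71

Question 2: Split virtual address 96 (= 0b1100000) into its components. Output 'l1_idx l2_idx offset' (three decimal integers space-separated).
Answer: 3 0 0

Derivation:
vaddr = 96 = 0b1100000
  top 2 bits -> l1_idx = 3
  next 2 bits -> l2_idx = 0
  bottom 3 bits -> offset = 0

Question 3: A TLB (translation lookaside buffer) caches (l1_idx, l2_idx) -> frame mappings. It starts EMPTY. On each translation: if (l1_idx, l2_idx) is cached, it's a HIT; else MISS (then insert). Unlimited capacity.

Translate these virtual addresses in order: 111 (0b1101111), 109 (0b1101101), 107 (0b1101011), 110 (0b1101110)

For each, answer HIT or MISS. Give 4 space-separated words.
vaddr=111: (3,1) not in TLB -> MISS, insert
vaddr=109: (3,1) in TLB -> HIT
vaddr=107: (3,1) in TLB -> HIT
vaddr=110: (3,1) in TLB -> HIT

Answer: MISS HIT HIT HIT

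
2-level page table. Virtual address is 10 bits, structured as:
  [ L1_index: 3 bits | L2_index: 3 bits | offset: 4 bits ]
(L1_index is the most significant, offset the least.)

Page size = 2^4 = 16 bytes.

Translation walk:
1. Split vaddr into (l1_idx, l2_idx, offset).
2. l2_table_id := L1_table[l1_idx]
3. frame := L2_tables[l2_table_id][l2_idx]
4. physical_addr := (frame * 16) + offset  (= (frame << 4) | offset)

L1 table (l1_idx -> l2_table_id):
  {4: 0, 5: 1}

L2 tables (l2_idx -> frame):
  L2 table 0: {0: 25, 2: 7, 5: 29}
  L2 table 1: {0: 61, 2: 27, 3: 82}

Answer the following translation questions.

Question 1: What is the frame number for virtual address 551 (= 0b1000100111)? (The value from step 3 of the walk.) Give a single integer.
vaddr = 551: l1_idx=4, l2_idx=2
L1[4] = 0; L2[0][2] = 7

Answer: 7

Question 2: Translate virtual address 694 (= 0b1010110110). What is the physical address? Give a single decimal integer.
vaddr = 694 = 0b1010110110
Split: l1_idx=5, l2_idx=3, offset=6
L1[5] = 1
L2[1][3] = 82
paddr = 82 * 16 + 6 = 1318

Answer: 1318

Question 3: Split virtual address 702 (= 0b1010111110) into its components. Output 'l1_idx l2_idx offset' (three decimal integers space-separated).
vaddr = 702 = 0b1010111110
  top 3 bits -> l1_idx = 5
  next 3 bits -> l2_idx = 3
  bottom 4 bits -> offset = 14

Answer: 5 3 14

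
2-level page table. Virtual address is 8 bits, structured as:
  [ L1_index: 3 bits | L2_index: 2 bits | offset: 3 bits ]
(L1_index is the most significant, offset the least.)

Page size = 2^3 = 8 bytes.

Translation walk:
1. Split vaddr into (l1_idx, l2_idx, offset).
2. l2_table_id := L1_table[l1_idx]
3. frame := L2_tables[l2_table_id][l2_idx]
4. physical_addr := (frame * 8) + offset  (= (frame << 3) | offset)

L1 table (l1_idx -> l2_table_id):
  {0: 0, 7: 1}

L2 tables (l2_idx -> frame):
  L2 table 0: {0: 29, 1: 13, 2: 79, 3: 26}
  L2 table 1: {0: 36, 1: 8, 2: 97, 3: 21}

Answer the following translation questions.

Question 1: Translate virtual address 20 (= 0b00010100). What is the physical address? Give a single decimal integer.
Answer: 636

Derivation:
vaddr = 20 = 0b00010100
Split: l1_idx=0, l2_idx=2, offset=4
L1[0] = 0
L2[0][2] = 79
paddr = 79 * 8 + 4 = 636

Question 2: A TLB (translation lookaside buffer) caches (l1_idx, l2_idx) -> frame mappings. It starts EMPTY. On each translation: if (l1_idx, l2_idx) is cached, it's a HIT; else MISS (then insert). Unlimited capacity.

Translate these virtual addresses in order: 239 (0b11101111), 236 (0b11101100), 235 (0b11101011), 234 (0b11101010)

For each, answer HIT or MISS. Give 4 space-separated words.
Answer: MISS HIT HIT HIT

Derivation:
vaddr=239: (7,1) not in TLB -> MISS, insert
vaddr=236: (7,1) in TLB -> HIT
vaddr=235: (7,1) in TLB -> HIT
vaddr=234: (7,1) in TLB -> HIT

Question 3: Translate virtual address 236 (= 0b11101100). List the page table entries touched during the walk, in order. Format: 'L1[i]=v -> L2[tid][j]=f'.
vaddr = 236 = 0b11101100
Split: l1_idx=7, l2_idx=1, offset=4

Answer: L1[7]=1 -> L2[1][1]=8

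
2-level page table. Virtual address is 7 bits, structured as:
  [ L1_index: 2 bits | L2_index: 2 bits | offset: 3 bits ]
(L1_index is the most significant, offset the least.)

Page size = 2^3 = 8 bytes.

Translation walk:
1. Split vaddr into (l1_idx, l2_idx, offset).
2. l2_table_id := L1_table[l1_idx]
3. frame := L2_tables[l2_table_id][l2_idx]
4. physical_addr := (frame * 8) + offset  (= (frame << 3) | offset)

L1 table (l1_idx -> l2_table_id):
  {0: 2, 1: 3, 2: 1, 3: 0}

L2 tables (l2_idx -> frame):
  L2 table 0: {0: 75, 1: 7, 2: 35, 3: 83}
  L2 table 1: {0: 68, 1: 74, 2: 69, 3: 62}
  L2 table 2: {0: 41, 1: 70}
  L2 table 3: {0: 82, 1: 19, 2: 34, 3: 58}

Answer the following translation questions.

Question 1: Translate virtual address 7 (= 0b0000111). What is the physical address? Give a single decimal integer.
vaddr = 7 = 0b0000111
Split: l1_idx=0, l2_idx=0, offset=7
L1[0] = 2
L2[2][0] = 41
paddr = 41 * 8 + 7 = 335

Answer: 335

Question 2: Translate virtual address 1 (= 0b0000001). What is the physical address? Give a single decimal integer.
Answer: 329

Derivation:
vaddr = 1 = 0b0000001
Split: l1_idx=0, l2_idx=0, offset=1
L1[0] = 2
L2[2][0] = 41
paddr = 41 * 8 + 1 = 329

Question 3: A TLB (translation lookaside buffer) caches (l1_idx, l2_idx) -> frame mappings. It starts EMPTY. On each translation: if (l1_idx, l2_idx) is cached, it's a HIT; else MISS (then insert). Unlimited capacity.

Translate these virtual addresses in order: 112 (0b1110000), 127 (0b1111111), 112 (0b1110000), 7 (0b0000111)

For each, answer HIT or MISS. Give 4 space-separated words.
vaddr=112: (3,2) not in TLB -> MISS, insert
vaddr=127: (3,3) not in TLB -> MISS, insert
vaddr=112: (3,2) in TLB -> HIT
vaddr=7: (0,0) not in TLB -> MISS, insert

Answer: MISS MISS HIT MISS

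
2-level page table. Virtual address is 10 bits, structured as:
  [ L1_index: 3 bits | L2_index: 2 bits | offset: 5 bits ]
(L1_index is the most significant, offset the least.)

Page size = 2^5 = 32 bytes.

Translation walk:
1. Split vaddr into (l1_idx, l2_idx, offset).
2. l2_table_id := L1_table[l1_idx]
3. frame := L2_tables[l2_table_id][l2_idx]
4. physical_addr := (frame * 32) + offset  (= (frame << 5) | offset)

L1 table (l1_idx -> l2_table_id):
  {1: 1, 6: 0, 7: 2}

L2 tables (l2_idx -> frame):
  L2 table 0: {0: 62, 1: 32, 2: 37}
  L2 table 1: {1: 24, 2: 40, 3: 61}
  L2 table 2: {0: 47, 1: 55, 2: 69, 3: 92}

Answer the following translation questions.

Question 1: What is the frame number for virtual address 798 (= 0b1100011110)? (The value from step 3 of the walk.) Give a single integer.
vaddr = 798: l1_idx=6, l2_idx=0
L1[6] = 0; L2[0][0] = 62

Answer: 62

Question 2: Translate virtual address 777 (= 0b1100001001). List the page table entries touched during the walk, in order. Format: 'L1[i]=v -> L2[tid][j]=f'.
vaddr = 777 = 0b1100001001
Split: l1_idx=6, l2_idx=0, offset=9

Answer: L1[6]=0 -> L2[0][0]=62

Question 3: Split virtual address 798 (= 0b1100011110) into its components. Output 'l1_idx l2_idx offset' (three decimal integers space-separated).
Answer: 6 0 30

Derivation:
vaddr = 798 = 0b1100011110
  top 3 bits -> l1_idx = 6
  next 2 bits -> l2_idx = 0
  bottom 5 bits -> offset = 30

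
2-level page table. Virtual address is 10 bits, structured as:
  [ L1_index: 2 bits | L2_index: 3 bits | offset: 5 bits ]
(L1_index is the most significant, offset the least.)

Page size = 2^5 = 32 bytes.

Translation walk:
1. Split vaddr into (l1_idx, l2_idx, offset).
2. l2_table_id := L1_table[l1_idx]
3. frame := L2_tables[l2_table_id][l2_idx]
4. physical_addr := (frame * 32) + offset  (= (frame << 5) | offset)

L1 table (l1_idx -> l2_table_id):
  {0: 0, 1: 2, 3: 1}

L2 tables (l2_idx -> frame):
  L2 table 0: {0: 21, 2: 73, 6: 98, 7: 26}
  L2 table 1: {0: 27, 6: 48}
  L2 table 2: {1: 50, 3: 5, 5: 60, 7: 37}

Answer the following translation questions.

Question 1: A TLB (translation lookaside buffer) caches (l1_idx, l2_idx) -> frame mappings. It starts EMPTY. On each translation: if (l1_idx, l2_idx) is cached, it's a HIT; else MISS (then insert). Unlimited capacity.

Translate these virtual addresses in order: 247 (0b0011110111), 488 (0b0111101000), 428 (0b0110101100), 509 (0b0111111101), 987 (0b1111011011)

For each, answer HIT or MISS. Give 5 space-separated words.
vaddr=247: (0,7) not in TLB -> MISS, insert
vaddr=488: (1,7) not in TLB -> MISS, insert
vaddr=428: (1,5) not in TLB -> MISS, insert
vaddr=509: (1,7) in TLB -> HIT
vaddr=987: (3,6) not in TLB -> MISS, insert

Answer: MISS MISS MISS HIT MISS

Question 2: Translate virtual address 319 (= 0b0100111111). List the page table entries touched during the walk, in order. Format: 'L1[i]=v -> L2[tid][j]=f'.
Answer: L1[1]=2 -> L2[2][1]=50

Derivation:
vaddr = 319 = 0b0100111111
Split: l1_idx=1, l2_idx=1, offset=31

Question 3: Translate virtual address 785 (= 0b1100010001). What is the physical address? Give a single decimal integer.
Answer: 881

Derivation:
vaddr = 785 = 0b1100010001
Split: l1_idx=3, l2_idx=0, offset=17
L1[3] = 1
L2[1][0] = 27
paddr = 27 * 32 + 17 = 881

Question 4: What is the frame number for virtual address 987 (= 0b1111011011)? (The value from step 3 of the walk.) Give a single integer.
vaddr = 987: l1_idx=3, l2_idx=6
L1[3] = 1; L2[1][6] = 48

Answer: 48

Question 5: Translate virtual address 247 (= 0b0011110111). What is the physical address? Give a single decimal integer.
vaddr = 247 = 0b0011110111
Split: l1_idx=0, l2_idx=7, offset=23
L1[0] = 0
L2[0][7] = 26
paddr = 26 * 32 + 23 = 855

Answer: 855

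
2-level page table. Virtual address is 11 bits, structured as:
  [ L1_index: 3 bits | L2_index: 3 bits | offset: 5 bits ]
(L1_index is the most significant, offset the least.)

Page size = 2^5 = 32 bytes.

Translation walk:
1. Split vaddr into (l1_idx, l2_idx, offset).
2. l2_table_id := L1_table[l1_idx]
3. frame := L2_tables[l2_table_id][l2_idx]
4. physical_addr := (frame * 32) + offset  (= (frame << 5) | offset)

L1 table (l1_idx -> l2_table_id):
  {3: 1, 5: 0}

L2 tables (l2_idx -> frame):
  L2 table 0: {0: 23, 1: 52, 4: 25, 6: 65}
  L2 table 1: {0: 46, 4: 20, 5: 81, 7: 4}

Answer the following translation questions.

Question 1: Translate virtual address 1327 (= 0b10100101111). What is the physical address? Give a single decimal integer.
Answer: 1679

Derivation:
vaddr = 1327 = 0b10100101111
Split: l1_idx=5, l2_idx=1, offset=15
L1[5] = 0
L2[0][1] = 52
paddr = 52 * 32 + 15 = 1679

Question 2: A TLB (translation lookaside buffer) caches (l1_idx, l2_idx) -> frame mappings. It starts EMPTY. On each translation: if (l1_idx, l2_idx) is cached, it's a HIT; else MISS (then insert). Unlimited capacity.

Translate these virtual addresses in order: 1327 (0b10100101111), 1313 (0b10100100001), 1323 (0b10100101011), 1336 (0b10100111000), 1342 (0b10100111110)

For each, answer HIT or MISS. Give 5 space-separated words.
vaddr=1327: (5,1) not in TLB -> MISS, insert
vaddr=1313: (5,1) in TLB -> HIT
vaddr=1323: (5,1) in TLB -> HIT
vaddr=1336: (5,1) in TLB -> HIT
vaddr=1342: (5,1) in TLB -> HIT

Answer: MISS HIT HIT HIT HIT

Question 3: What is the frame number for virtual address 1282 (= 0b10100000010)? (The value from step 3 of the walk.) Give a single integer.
Answer: 23

Derivation:
vaddr = 1282: l1_idx=5, l2_idx=0
L1[5] = 0; L2[0][0] = 23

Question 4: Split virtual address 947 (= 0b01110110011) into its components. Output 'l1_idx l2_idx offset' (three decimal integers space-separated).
vaddr = 947 = 0b01110110011
  top 3 bits -> l1_idx = 3
  next 3 bits -> l2_idx = 5
  bottom 5 bits -> offset = 19

Answer: 3 5 19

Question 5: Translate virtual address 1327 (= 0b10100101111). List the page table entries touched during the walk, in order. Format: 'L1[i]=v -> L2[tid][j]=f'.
vaddr = 1327 = 0b10100101111
Split: l1_idx=5, l2_idx=1, offset=15

Answer: L1[5]=0 -> L2[0][1]=52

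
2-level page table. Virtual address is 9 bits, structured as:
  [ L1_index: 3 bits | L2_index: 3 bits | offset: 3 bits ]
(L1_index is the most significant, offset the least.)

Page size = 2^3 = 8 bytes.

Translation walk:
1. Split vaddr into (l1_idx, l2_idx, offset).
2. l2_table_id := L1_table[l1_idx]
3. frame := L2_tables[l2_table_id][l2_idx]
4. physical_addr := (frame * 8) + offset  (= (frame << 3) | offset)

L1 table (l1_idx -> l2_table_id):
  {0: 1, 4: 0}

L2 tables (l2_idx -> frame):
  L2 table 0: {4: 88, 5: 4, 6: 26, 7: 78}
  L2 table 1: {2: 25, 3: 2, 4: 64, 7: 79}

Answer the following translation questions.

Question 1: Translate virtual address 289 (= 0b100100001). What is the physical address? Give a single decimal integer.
vaddr = 289 = 0b100100001
Split: l1_idx=4, l2_idx=4, offset=1
L1[4] = 0
L2[0][4] = 88
paddr = 88 * 8 + 1 = 705

Answer: 705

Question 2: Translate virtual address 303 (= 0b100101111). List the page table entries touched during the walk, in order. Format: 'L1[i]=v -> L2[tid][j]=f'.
Answer: L1[4]=0 -> L2[0][5]=4

Derivation:
vaddr = 303 = 0b100101111
Split: l1_idx=4, l2_idx=5, offset=7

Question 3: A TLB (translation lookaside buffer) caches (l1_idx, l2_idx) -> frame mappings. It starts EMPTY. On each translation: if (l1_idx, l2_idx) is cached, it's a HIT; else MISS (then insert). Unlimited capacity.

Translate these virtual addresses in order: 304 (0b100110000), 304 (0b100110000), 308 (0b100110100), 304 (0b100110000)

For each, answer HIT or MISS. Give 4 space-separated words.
Answer: MISS HIT HIT HIT

Derivation:
vaddr=304: (4,6) not in TLB -> MISS, insert
vaddr=304: (4,6) in TLB -> HIT
vaddr=308: (4,6) in TLB -> HIT
vaddr=304: (4,6) in TLB -> HIT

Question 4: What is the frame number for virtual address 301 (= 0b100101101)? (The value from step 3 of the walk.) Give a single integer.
vaddr = 301: l1_idx=4, l2_idx=5
L1[4] = 0; L2[0][5] = 4

Answer: 4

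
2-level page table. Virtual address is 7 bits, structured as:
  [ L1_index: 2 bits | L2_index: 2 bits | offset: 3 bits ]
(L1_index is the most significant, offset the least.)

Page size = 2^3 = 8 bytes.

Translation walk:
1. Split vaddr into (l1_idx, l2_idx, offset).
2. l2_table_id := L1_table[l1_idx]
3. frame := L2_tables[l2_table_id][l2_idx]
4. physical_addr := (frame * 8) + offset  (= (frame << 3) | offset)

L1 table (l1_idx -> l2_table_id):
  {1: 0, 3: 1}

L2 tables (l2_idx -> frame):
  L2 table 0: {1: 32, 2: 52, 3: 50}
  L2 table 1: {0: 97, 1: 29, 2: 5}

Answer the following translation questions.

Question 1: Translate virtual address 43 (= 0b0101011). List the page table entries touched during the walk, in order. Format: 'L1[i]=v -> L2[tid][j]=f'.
vaddr = 43 = 0b0101011
Split: l1_idx=1, l2_idx=1, offset=3

Answer: L1[1]=0 -> L2[0][1]=32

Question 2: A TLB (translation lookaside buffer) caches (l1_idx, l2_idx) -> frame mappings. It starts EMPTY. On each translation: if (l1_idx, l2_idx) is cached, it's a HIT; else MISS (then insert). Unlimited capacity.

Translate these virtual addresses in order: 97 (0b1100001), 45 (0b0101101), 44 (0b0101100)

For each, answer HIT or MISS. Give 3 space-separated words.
Answer: MISS MISS HIT

Derivation:
vaddr=97: (3,0) not in TLB -> MISS, insert
vaddr=45: (1,1) not in TLB -> MISS, insert
vaddr=44: (1,1) in TLB -> HIT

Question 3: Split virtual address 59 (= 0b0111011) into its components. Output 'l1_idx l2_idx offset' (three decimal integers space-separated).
Answer: 1 3 3

Derivation:
vaddr = 59 = 0b0111011
  top 2 bits -> l1_idx = 1
  next 2 bits -> l2_idx = 3
  bottom 3 bits -> offset = 3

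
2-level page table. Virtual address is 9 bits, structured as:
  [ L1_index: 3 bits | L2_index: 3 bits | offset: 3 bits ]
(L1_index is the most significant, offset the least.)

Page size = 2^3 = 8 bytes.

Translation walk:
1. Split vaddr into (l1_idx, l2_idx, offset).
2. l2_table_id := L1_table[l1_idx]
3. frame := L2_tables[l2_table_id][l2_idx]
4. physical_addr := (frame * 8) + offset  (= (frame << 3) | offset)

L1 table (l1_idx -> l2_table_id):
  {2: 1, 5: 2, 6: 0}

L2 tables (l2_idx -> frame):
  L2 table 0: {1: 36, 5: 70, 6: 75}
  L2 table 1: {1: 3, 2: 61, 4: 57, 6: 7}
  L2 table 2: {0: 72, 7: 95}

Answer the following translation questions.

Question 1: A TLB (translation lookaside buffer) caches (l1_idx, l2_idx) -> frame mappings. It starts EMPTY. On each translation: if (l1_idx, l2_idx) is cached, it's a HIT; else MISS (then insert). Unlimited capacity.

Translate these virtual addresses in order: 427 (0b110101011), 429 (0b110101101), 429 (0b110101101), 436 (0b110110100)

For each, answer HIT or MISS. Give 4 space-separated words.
vaddr=427: (6,5) not in TLB -> MISS, insert
vaddr=429: (6,5) in TLB -> HIT
vaddr=429: (6,5) in TLB -> HIT
vaddr=436: (6,6) not in TLB -> MISS, insert

Answer: MISS HIT HIT MISS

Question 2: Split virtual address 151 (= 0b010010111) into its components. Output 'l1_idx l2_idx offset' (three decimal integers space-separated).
Answer: 2 2 7

Derivation:
vaddr = 151 = 0b010010111
  top 3 bits -> l1_idx = 2
  next 3 bits -> l2_idx = 2
  bottom 3 bits -> offset = 7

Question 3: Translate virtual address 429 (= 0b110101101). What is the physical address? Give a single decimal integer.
Answer: 565

Derivation:
vaddr = 429 = 0b110101101
Split: l1_idx=6, l2_idx=5, offset=5
L1[6] = 0
L2[0][5] = 70
paddr = 70 * 8 + 5 = 565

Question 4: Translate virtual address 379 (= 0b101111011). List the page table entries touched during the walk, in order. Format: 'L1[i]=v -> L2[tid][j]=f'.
Answer: L1[5]=2 -> L2[2][7]=95

Derivation:
vaddr = 379 = 0b101111011
Split: l1_idx=5, l2_idx=7, offset=3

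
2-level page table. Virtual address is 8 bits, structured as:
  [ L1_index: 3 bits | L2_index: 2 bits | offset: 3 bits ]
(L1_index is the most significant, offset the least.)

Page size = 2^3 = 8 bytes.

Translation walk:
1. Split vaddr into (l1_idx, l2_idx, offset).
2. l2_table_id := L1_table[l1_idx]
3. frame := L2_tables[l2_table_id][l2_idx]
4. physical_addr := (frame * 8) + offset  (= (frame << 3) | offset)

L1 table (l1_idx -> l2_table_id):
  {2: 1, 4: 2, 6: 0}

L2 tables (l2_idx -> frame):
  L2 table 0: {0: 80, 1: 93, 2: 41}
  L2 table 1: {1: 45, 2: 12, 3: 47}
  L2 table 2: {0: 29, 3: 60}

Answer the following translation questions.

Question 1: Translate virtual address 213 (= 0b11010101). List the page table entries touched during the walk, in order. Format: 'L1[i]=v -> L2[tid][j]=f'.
Answer: L1[6]=0 -> L2[0][2]=41

Derivation:
vaddr = 213 = 0b11010101
Split: l1_idx=6, l2_idx=2, offset=5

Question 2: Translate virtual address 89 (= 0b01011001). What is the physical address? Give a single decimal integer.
Answer: 377

Derivation:
vaddr = 89 = 0b01011001
Split: l1_idx=2, l2_idx=3, offset=1
L1[2] = 1
L2[1][3] = 47
paddr = 47 * 8 + 1 = 377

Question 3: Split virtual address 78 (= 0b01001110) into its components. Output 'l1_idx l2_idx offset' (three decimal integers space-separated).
vaddr = 78 = 0b01001110
  top 3 bits -> l1_idx = 2
  next 2 bits -> l2_idx = 1
  bottom 3 bits -> offset = 6

Answer: 2 1 6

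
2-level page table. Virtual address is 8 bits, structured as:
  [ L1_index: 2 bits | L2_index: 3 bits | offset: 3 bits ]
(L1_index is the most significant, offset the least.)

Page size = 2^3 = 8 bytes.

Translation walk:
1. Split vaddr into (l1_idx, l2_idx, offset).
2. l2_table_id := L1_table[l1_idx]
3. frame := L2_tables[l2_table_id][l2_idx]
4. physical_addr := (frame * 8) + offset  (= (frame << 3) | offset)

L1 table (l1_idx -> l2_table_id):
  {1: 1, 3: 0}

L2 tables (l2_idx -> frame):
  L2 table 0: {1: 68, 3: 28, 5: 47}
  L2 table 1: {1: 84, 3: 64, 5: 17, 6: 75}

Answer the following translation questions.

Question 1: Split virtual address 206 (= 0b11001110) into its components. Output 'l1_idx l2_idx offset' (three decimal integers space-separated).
Answer: 3 1 6

Derivation:
vaddr = 206 = 0b11001110
  top 2 bits -> l1_idx = 3
  next 3 bits -> l2_idx = 1
  bottom 3 bits -> offset = 6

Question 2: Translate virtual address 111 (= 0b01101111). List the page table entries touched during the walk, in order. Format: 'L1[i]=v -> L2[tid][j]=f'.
Answer: L1[1]=1 -> L2[1][5]=17

Derivation:
vaddr = 111 = 0b01101111
Split: l1_idx=1, l2_idx=5, offset=7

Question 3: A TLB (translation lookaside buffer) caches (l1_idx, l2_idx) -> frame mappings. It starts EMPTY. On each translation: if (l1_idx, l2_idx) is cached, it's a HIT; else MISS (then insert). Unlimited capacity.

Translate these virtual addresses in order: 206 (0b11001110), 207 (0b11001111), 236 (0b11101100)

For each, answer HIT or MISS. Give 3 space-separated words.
vaddr=206: (3,1) not in TLB -> MISS, insert
vaddr=207: (3,1) in TLB -> HIT
vaddr=236: (3,5) not in TLB -> MISS, insert

Answer: MISS HIT MISS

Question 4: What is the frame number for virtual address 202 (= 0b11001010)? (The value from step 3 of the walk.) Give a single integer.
Answer: 68

Derivation:
vaddr = 202: l1_idx=3, l2_idx=1
L1[3] = 0; L2[0][1] = 68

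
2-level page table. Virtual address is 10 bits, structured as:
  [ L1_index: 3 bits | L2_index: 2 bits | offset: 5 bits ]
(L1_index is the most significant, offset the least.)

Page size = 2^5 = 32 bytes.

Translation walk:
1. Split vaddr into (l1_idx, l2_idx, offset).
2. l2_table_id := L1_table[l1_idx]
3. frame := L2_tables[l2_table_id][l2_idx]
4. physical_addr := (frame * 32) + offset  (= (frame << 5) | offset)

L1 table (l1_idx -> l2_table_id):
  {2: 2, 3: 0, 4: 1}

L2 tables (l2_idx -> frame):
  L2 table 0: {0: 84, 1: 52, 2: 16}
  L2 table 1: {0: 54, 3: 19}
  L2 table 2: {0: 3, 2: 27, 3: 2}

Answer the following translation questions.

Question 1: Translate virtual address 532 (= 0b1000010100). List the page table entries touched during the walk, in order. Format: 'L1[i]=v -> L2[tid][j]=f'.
Answer: L1[4]=1 -> L2[1][0]=54

Derivation:
vaddr = 532 = 0b1000010100
Split: l1_idx=4, l2_idx=0, offset=20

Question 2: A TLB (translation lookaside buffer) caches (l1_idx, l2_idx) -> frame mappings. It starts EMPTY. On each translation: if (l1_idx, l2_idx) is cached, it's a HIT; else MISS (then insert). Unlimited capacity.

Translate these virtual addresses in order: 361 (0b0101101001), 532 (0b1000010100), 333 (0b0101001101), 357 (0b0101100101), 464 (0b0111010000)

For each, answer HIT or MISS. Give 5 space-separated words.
vaddr=361: (2,3) not in TLB -> MISS, insert
vaddr=532: (4,0) not in TLB -> MISS, insert
vaddr=333: (2,2) not in TLB -> MISS, insert
vaddr=357: (2,3) in TLB -> HIT
vaddr=464: (3,2) not in TLB -> MISS, insert

Answer: MISS MISS MISS HIT MISS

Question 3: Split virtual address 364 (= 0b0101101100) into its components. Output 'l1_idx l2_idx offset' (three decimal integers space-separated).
vaddr = 364 = 0b0101101100
  top 3 bits -> l1_idx = 2
  next 2 bits -> l2_idx = 3
  bottom 5 bits -> offset = 12

Answer: 2 3 12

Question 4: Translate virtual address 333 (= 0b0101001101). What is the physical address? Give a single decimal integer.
Answer: 877

Derivation:
vaddr = 333 = 0b0101001101
Split: l1_idx=2, l2_idx=2, offset=13
L1[2] = 2
L2[2][2] = 27
paddr = 27 * 32 + 13 = 877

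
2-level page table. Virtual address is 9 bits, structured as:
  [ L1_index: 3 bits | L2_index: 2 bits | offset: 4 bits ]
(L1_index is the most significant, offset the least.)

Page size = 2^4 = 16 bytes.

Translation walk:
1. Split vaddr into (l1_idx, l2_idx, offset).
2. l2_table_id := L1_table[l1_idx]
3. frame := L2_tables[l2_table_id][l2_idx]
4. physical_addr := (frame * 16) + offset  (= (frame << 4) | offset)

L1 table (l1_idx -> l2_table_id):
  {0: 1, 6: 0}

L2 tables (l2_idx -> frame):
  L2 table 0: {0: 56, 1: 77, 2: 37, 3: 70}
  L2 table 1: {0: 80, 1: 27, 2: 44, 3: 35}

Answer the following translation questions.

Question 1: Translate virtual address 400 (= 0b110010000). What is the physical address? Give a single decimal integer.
vaddr = 400 = 0b110010000
Split: l1_idx=6, l2_idx=1, offset=0
L1[6] = 0
L2[0][1] = 77
paddr = 77 * 16 + 0 = 1232

Answer: 1232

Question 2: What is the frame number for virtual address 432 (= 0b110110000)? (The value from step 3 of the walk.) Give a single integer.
Answer: 70

Derivation:
vaddr = 432: l1_idx=6, l2_idx=3
L1[6] = 0; L2[0][3] = 70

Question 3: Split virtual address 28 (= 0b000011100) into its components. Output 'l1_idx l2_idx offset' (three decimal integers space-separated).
vaddr = 28 = 0b000011100
  top 3 bits -> l1_idx = 0
  next 2 bits -> l2_idx = 1
  bottom 4 bits -> offset = 12

Answer: 0 1 12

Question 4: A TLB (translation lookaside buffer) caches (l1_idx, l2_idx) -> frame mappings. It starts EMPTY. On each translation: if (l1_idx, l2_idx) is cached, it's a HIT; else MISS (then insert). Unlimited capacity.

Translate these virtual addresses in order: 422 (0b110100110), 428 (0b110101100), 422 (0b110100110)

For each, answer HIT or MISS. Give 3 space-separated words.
Answer: MISS HIT HIT

Derivation:
vaddr=422: (6,2) not in TLB -> MISS, insert
vaddr=428: (6,2) in TLB -> HIT
vaddr=422: (6,2) in TLB -> HIT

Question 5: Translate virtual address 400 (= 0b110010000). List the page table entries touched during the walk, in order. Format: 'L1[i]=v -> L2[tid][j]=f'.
Answer: L1[6]=0 -> L2[0][1]=77

Derivation:
vaddr = 400 = 0b110010000
Split: l1_idx=6, l2_idx=1, offset=0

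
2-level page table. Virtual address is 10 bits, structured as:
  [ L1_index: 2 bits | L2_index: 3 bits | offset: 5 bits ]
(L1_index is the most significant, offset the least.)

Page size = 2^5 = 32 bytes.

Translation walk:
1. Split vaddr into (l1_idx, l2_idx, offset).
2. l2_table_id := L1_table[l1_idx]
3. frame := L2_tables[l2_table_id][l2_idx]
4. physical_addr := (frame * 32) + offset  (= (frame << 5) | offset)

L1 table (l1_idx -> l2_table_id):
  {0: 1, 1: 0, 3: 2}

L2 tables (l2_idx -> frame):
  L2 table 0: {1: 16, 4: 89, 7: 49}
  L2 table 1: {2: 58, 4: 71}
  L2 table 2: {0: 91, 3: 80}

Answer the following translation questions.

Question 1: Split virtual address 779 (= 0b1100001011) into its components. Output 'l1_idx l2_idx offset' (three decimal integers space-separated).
Answer: 3 0 11

Derivation:
vaddr = 779 = 0b1100001011
  top 2 bits -> l1_idx = 3
  next 3 bits -> l2_idx = 0
  bottom 5 bits -> offset = 11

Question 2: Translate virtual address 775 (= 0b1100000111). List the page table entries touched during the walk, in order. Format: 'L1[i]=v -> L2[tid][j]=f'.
vaddr = 775 = 0b1100000111
Split: l1_idx=3, l2_idx=0, offset=7

Answer: L1[3]=2 -> L2[2][0]=91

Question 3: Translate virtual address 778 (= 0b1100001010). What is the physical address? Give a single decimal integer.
vaddr = 778 = 0b1100001010
Split: l1_idx=3, l2_idx=0, offset=10
L1[3] = 2
L2[2][0] = 91
paddr = 91 * 32 + 10 = 2922

Answer: 2922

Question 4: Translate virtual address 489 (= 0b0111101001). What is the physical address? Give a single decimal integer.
Answer: 1577

Derivation:
vaddr = 489 = 0b0111101001
Split: l1_idx=1, l2_idx=7, offset=9
L1[1] = 0
L2[0][7] = 49
paddr = 49 * 32 + 9 = 1577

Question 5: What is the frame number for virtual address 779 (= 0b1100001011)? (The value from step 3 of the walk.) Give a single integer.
Answer: 91

Derivation:
vaddr = 779: l1_idx=3, l2_idx=0
L1[3] = 2; L2[2][0] = 91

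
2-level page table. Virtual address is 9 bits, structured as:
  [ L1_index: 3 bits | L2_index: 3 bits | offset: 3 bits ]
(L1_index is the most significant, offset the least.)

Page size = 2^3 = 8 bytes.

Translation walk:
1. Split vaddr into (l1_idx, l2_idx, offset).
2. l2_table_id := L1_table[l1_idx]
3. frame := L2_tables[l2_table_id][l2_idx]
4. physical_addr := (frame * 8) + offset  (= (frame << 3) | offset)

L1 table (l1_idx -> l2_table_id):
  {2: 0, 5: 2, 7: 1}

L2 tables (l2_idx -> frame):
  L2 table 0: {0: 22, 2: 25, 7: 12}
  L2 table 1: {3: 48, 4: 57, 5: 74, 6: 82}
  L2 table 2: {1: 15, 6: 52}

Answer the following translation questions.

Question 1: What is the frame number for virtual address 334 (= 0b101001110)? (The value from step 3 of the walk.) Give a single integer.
Answer: 15

Derivation:
vaddr = 334: l1_idx=5, l2_idx=1
L1[5] = 2; L2[2][1] = 15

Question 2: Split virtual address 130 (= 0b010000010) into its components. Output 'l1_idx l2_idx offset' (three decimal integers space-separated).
Answer: 2 0 2

Derivation:
vaddr = 130 = 0b010000010
  top 3 bits -> l1_idx = 2
  next 3 bits -> l2_idx = 0
  bottom 3 bits -> offset = 2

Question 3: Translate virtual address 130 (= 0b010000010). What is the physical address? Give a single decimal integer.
Answer: 178

Derivation:
vaddr = 130 = 0b010000010
Split: l1_idx=2, l2_idx=0, offset=2
L1[2] = 0
L2[0][0] = 22
paddr = 22 * 8 + 2 = 178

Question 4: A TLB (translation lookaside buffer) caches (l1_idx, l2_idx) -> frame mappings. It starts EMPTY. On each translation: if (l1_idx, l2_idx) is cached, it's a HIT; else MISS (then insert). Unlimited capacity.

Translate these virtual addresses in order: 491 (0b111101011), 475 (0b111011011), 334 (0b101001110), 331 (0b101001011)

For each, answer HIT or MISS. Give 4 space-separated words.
vaddr=491: (7,5) not in TLB -> MISS, insert
vaddr=475: (7,3) not in TLB -> MISS, insert
vaddr=334: (5,1) not in TLB -> MISS, insert
vaddr=331: (5,1) in TLB -> HIT

Answer: MISS MISS MISS HIT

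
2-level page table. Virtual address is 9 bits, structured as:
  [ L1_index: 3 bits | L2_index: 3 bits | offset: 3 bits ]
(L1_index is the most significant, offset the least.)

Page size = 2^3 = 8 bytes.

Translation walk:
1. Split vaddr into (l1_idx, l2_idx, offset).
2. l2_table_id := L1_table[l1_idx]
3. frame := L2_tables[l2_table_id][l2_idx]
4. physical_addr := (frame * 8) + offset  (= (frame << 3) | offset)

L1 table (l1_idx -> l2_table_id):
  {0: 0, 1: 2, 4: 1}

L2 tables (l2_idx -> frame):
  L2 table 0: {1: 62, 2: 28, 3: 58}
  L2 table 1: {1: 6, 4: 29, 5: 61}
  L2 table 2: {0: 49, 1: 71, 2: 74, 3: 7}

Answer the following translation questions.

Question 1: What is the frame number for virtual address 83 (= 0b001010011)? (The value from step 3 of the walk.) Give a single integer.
Answer: 74

Derivation:
vaddr = 83: l1_idx=1, l2_idx=2
L1[1] = 2; L2[2][2] = 74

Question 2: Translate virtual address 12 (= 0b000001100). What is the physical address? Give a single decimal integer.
Answer: 500

Derivation:
vaddr = 12 = 0b000001100
Split: l1_idx=0, l2_idx=1, offset=4
L1[0] = 0
L2[0][1] = 62
paddr = 62 * 8 + 4 = 500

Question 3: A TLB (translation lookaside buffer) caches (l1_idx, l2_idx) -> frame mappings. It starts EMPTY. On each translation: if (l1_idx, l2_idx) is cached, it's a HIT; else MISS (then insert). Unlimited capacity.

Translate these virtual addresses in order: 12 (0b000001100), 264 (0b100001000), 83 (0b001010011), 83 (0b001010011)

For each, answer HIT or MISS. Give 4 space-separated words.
vaddr=12: (0,1) not in TLB -> MISS, insert
vaddr=264: (4,1) not in TLB -> MISS, insert
vaddr=83: (1,2) not in TLB -> MISS, insert
vaddr=83: (1,2) in TLB -> HIT

Answer: MISS MISS MISS HIT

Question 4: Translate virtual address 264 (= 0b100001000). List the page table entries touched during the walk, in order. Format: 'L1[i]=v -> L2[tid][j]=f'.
vaddr = 264 = 0b100001000
Split: l1_idx=4, l2_idx=1, offset=0

Answer: L1[4]=1 -> L2[1][1]=6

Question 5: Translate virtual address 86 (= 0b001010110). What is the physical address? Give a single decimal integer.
vaddr = 86 = 0b001010110
Split: l1_idx=1, l2_idx=2, offset=6
L1[1] = 2
L2[2][2] = 74
paddr = 74 * 8 + 6 = 598

Answer: 598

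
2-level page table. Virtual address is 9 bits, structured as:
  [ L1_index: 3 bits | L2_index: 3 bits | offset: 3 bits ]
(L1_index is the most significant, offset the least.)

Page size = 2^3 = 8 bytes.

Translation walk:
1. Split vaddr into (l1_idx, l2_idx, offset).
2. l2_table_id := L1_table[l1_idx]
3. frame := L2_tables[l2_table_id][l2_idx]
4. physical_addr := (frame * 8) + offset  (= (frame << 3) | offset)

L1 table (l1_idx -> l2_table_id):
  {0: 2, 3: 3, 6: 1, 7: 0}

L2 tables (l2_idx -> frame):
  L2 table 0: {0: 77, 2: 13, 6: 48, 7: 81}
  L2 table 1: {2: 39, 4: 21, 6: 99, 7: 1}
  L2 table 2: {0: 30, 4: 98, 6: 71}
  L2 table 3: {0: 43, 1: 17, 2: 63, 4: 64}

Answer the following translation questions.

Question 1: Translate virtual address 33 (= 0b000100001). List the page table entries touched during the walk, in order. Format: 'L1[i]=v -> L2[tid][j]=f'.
vaddr = 33 = 0b000100001
Split: l1_idx=0, l2_idx=4, offset=1

Answer: L1[0]=2 -> L2[2][4]=98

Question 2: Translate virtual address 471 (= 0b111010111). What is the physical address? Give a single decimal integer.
vaddr = 471 = 0b111010111
Split: l1_idx=7, l2_idx=2, offset=7
L1[7] = 0
L2[0][2] = 13
paddr = 13 * 8 + 7 = 111

Answer: 111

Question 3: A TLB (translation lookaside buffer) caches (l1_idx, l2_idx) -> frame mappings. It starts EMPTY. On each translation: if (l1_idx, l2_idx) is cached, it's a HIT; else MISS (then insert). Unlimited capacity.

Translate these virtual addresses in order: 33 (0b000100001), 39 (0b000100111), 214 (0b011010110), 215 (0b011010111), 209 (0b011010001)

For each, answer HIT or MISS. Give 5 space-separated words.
vaddr=33: (0,4) not in TLB -> MISS, insert
vaddr=39: (0,4) in TLB -> HIT
vaddr=214: (3,2) not in TLB -> MISS, insert
vaddr=215: (3,2) in TLB -> HIT
vaddr=209: (3,2) in TLB -> HIT

Answer: MISS HIT MISS HIT HIT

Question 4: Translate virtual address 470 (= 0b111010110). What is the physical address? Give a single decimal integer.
Answer: 110

Derivation:
vaddr = 470 = 0b111010110
Split: l1_idx=7, l2_idx=2, offset=6
L1[7] = 0
L2[0][2] = 13
paddr = 13 * 8 + 6 = 110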